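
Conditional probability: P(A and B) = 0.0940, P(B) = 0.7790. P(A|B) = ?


P(A|B) = 0.0940/0.7790 = 0.1207

P(A|B) = 0.1207


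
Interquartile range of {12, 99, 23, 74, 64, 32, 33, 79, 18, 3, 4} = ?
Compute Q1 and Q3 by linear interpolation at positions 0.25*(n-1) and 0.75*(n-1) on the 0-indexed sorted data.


Sorted: 3, 4, 12, 18, 23, 32, 33, 64, 74, 79, 99
Q1 (25th %ile) = 15.0000
Q3 (75th %ile) = 69.0000
IQR = 69.0000 - 15.0000 = 54.0000

IQR = 54.0000


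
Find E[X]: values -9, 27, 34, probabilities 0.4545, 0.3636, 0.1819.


E[X] = -9*0.4545 + 27*0.3636 + 34*0.1819
= -4.0905 + 9.8172 + 6.1846
= 11.9113

E[X] = 11.9113


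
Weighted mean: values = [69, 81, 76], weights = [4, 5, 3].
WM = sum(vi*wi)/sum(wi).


Numerator = 69*4 + 81*5 + 76*3 = 909
Denominator = 4 + 5 + 3 = 12
WM = 909/12 = 75.7500

WM = 75.7500


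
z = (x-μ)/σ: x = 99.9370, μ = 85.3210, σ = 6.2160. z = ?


z = (99.9370 - 85.3210)/6.2160
= 14.6160/6.2160
= 2.3514

z = 2.3514


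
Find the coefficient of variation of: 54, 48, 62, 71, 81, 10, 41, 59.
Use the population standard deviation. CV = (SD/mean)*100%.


Mean = 53.2500
SD = 20.1355
CV = (20.1355/53.2500)*100 = 37.8131%

CV = 37.8131%


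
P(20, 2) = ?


P(20,2) = 20!/18!
= 2432902008176640000/6402373705728000
= 380

P(20,2) = 380


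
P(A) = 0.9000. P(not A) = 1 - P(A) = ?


P(not A) = 1 - 0.9000 = 0.1000

P(not A) = 0.1000


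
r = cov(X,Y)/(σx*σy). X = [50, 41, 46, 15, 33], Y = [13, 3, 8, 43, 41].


Mean X = 37.0000, Mean Y = 21.6000
SD X = 12.377399, SD Y = 16.965848
Cov = -171.400000
r = -171.400000/(12.377399*16.965848) = -0.8162

r = -0.8162


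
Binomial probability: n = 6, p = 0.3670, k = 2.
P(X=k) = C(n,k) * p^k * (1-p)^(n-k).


C(6,2) = 15
p^2 = 0.134689
(1-p)^4 = 0.160552
P = 15 * 0.134689 * 0.160552 = 0.3244

P(X=2) = 0.3244


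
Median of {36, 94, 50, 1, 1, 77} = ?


Sorted: 1, 1, 36, 50, 77, 94
n = 6 (even)
Middle values: 36 and 50
Median = (36+50)/2 = 43.0000

Median = 43.0000


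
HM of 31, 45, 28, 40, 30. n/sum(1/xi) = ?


Sum of reciprocals = 1/31 + 1/45 + 1/28 + 1/40 + 1/30 = 0.148528
HM = 5/0.148528 = 33.6637

HM = 33.6637


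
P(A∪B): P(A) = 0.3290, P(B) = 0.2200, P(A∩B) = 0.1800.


P(A∪B) = 0.3290 + 0.2200 - 0.1800
= 0.5490 - 0.1800
= 0.3690

P(A∪B) = 0.3690


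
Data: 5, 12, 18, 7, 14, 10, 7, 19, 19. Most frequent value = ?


Frequencies: 5:1, 7:2, 10:1, 12:1, 14:1, 18:1, 19:2
Max frequency = 2
Mode = 7, 19

Mode = 7, 19


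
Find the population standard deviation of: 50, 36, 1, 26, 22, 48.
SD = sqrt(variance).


Mean = 30.5000
Variance = 279.9167
SD = sqrt(279.9167) = 16.7307

SD = 16.7307


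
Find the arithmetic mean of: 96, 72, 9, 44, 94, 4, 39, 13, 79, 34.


Sum = 96 + 72 + 9 + 44 + 94 + 4 + 39 + 13 + 79 + 34 = 484
n = 10
Mean = 484/10 = 48.4000

Mean = 48.4000


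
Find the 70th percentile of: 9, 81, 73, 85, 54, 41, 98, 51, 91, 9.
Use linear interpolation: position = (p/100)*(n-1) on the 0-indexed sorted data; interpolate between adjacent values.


Sorted: 9, 9, 41, 51, 54, 73, 81, 85, 91, 98
n = 10
Index = 70/100 * 9 = 6.3000
Lower = data[6] = 81, Upper = data[7] = 85
P70 = 81 + 0.3000*(4) = 82.2000

P70 = 82.2000


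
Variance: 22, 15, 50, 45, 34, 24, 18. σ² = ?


Mean = 29.7143
Squared deviations: 59.5102, 216.5102, 411.5102, 233.6531, 18.3673, 32.6531, 137.2245
Sum = 1109.4286
Variance = 1109.4286/7 = 158.4898

Variance = 158.4898


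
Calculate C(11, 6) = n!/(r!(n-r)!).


C(11,6) = 11!/(6! × 5!)
= 39916800/(720 × 120)
= 462

C(11,6) = 462


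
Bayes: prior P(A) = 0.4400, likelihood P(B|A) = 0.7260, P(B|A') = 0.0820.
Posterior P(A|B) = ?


P(B) = P(B|A)*P(A) + P(B|A')*P(A')
= 0.7260*0.4400 + 0.0820*0.5600
= 0.319440 + 0.045920 = 0.365360
P(A|B) = 0.319440/0.365360 = 0.8743

P(A|B) = 0.8743


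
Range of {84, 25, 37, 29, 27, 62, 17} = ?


Max = 84, Min = 17
Range = 84 - 17 = 67

Range = 67


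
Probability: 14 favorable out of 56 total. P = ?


P = 14/56 = 0.2500

P = 0.2500


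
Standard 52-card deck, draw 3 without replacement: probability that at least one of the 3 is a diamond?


P(at least one) = 1 - P(none)
P(none) = (39/52) × (38/51) × (37/50) = 0.413529
P(at least one) = 1 - 0.413529 = 0.5865

P = 0.5865


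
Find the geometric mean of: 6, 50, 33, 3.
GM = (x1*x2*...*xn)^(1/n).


Product = 6 × 50 × 33 × 3 = 29700
GM = 29700^(1/4) = 13.1277

GM = 13.1277


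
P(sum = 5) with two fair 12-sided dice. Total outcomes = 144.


Total outcomes = 12×12 = 144
Favorable (sum = 5): 4
P = 4/144 = 0.0278

P = 0.0278


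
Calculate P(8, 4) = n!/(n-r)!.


P(8,4) = 8!/4!
= 40320/24
= 1680

P(8,4) = 1680


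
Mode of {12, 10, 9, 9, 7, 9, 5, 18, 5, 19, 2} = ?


Frequencies: 2:1, 5:2, 7:1, 9:3, 10:1, 12:1, 18:1, 19:1
Max frequency = 3
Mode = 9

Mode = 9


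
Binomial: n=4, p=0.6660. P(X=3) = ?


C(4,3) = 4
p^3 = 0.295408
(1-p)^1 = 0.334000
P = 4 * 0.295408 * 0.334000 = 0.3947

P(X=3) = 0.3947


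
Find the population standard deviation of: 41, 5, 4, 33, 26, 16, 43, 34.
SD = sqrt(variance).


Mean = 25.2500
Variance = 205.9375
SD = sqrt(205.9375) = 14.3505

SD = 14.3505


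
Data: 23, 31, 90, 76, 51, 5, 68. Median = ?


Sorted: 5, 23, 31, 51, 68, 76, 90
n = 7 (odd)
Middle value = 51

Median = 51


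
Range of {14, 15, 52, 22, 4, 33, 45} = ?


Max = 52, Min = 4
Range = 52 - 4 = 48

Range = 48


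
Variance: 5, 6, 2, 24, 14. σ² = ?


Mean = 10.2000
Squared deviations: 27.0400, 17.6400, 67.2400, 190.4400, 14.4400
Sum = 316.8000
Variance = 316.8000/5 = 63.3600

Variance = 63.3600


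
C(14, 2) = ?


C(14,2) = 14!/(2! × 12!)
= 87178291200/(2 × 479001600)
= 91

C(14,2) = 91


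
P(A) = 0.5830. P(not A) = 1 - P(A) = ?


P(not A) = 1 - 0.5830 = 0.4170

P(not A) = 0.4170


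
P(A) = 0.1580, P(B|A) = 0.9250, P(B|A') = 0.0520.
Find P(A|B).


P(B) = P(B|A)*P(A) + P(B|A')*P(A')
= 0.9250*0.1580 + 0.0520*0.8420
= 0.146150 + 0.043784 = 0.189934
P(A|B) = 0.146150/0.189934 = 0.7695

P(A|B) = 0.7695


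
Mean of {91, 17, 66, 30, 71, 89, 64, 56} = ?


Sum = 91 + 17 + 66 + 30 + 71 + 89 + 64 + 56 = 484
n = 8
Mean = 484/8 = 60.5000

Mean = 60.5000


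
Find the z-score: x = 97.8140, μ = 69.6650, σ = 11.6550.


z = (97.8140 - 69.6650)/11.6550
= 28.1490/11.6550
= 2.4152

z = 2.4152


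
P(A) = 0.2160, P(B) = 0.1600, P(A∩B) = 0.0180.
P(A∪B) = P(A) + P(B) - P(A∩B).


P(A∪B) = 0.2160 + 0.1600 - 0.0180
= 0.3760 - 0.0180
= 0.3580

P(A∪B) = 0.3580


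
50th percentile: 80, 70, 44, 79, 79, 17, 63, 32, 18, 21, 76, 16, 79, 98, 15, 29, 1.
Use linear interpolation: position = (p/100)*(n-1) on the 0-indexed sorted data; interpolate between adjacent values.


Sorted: 1, 15, 16, 17, 18, 21, 29, 32, 44, 63, 70, 76, 79, 79, 79, 80, 98
n = 17
Index = 50/100 * 16 = 8.0000
Lower = data[8] = 44, Upper = data[9] = 63
P50 = 44 + 0*(19) = 44.0000

P50 = 44.0000


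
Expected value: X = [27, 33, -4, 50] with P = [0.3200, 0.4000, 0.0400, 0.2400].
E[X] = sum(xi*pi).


E[X] = 27*0.3200 + 33*0.4000 - 4*0.0400 + 50*0.2400
= 8.6400 + 13.2000 - 0.1600 + 12.0000
= 33.6800

E[X] = 33.6800


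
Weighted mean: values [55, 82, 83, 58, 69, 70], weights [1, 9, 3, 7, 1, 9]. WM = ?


Numerator = 55*1 + 82*9 + 83*3 + 58*7 + 69*1 + 70*9 = 2147
Denominator = 1 + 9 + 3 + 7 + 1 + 9 = 30
WM = 2147/30 = 71.5667

WM = 71.5667


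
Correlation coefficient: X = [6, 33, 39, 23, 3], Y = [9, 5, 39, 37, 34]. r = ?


Mean X = 20.8000, Mean Y = 24.8000
SD X = 14.288457, SD Y = 14.675149
Cov = 22.760000
r = 22.760000/(14.288457*14.675149) = 0.1085

r = 0.1085


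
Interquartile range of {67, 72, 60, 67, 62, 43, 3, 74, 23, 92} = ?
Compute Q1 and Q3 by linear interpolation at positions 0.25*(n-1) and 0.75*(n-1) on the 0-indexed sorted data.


Sorted: 3, 23, 43, 60, 62, 67, 67, 72, 74, 92
Q1 (25th %ile) = 47.2500
Q3 (75th %ile) = 70.7500
IQR = 70.7500 - 47.2500 = 23.5000

IQR = 23.5000


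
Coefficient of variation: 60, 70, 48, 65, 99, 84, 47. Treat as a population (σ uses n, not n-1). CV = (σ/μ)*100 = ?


Mean = 67.5714
SD = 17.4590
CV = (17.4590/67.5714)*100 = 25.8378%

CV = 25.8378%


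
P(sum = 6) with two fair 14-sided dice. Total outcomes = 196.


Total outcomes = 14×14 = 196
Favorable (sum = 6): 5
P = 5/196 = 0.0255

P = 0.0255


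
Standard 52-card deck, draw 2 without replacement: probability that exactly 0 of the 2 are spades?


Hypergeometric: P(X=0) = C(13,0)·C(39,2) / C(52,2)
= 1 × 741 / 1326
= 741/1326 = 0.5588

P = 0.5588


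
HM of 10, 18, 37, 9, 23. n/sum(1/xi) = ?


Sum of reciprocals = 1/10 + 1/18 + 1/37 + 1/9 + 1/23 = 0.337172
HM = 5/0.337172 = 14.8292

HM = 14.8292


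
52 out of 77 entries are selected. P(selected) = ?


P = 52/77 = 0.6753

P = 0.6753


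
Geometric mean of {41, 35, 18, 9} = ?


Product = 41 × 35 × 18 × 9 = 232470
GM = 232470^(1/4) = 21.9579

GM = 21.9579


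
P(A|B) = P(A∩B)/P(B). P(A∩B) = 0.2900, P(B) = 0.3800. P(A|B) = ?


P(A|B) = 0.2900/0.3800 = 0.7632

P(A|B) = 0.7632


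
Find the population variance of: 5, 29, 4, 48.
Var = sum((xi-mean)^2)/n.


Mean = 21.5000
Squared deviations: 272.2500, 56.2500, 306.2500, 702.2500
Sum = 1337.0000
Variance = 1337.0000/4 = 334.2500

Variance = 334.2500


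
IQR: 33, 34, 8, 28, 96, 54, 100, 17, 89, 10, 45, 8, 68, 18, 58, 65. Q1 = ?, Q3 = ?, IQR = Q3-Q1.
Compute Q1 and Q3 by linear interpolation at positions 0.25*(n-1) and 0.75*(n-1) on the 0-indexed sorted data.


Sorted: 8, 8, 10, 17, 18, 28, 33, 34, 45, 54, 58, 65, 68, 89, 96, 100
Q1 (25th %ile) = 17.7500
Q3 (75th %ile) = 65.7500
IQR = 65.7500 - 17.7500 = 48.0000

IQR = 48.0000


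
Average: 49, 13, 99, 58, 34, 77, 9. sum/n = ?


Sum = 49 + 13 + 99 + 58 + 34 + 77 + 9 = 339
n = 7
Mean = 339/7 = 48.4286

Mean = 48.4286


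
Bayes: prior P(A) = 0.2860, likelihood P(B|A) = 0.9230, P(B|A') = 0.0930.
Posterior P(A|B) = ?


P(B) = P(B|A)*P(A) + P(B|A')*P(A')
= 0.9230*0.2860 + 0.0930*0.7140
= 0.263978 + 0.066402 = 0.330380
P(A|B) = 0.263978/0.330380 = 0.7990

P(A|B) = 0.7990


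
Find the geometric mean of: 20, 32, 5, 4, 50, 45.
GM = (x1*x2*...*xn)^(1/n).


Product = 20 × 32 × 5 × 4 × 50 × 45 = 28800000
GM = 28800000^(1/6) = 17.5078

GM = 17.5078


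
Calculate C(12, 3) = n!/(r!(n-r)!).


C(12,3) = 12!/(3! × 9!)
= 479001600/(6 × 362880)
= 220

C(12,3) = 220


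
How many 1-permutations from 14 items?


P(14,1) = 14!/13!
= 87178291200/6227020800
= 14

P(14,1) = 14


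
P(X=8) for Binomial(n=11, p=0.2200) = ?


C(11,8) = 165
p^8 = 5.487587e-06
(1-p)^3 = 0.474552
P = 165 * 5.487587e-06 * 0.474552 = 0.0004

P(X=8) = 0.0004


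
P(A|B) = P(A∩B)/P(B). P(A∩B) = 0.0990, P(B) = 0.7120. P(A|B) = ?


P(A|B) = 0.0990/0.7120 = 0.1390

P(A|B) = 0.1390


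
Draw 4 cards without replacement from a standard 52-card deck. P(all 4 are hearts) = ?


P(all hearts) = (13/52) × (12/51) × (11/50) × (10/49)
= 0.0026

P = 0.0026


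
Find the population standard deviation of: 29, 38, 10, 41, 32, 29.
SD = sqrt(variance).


Mean = 29.8333
Variance = 98.4722
SD = sqrt(98.4722) = 9.9233

SD = 9.9233


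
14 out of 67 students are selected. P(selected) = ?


P = 14/67 = 0.2090

P = 0.2090


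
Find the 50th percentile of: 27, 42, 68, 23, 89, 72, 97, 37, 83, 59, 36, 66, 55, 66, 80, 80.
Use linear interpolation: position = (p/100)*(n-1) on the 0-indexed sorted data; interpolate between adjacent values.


Sorted: 23, 27, 36, 37, 42, 55, 59, 66, 66, 68, 72, 80, 80, 83, 89, 97
n = 16
Index = 50/100 * 15 = 7.5000
Lower = data[7] = 66, Upper = data[8] = 66
P50 = 66 + 0.5000*(0) = 66.0000

P50 = 66.0000


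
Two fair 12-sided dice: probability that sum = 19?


Total outcomes = 12×12 = 144
Favorable (sum = 19): 6
P = 6/144 = 0.0417

P = 0.0417


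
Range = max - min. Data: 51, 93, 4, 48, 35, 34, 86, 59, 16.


Max = 93, Min = 4
Range = 93 - 4 = 89

Range = 89


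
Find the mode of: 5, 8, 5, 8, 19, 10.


Frequencies: 5:2, 8:2, 10:1, 19:1
Max frequency = 2
Mode = 5, 8

Mode = 5, 8


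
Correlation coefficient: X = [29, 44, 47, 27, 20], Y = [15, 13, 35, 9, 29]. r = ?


Mean X = 33.4000, Mean Y = 20.2000
SD X = 10.365327, SD Y = 10.007997
Cov = 20.320000
r = 20.320000/(10.365327*10.007997) = 0.1959

r = 0.1959


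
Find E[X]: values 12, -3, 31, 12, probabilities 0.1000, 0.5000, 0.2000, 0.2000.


E[X] = 12*0.1000 - 3*0.5000 + 31*0.2000 + 12*0.2000
= 1.2000 - 1.5000 + 6.2000 + 2.4000
= 8.3000

E[X] = 8.3000


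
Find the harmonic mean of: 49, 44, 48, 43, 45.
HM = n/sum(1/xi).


Sum of reciprocals = 1/49 + 1/44 + 1/48 + 1/43 + 1/45 = 0.109447
HM = 5/0.109447 = 45.6843

HM = 45.6843


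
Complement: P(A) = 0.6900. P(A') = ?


P(not A) = 1 - 0.6900 = 0.3100

P(not A) = 0.3100


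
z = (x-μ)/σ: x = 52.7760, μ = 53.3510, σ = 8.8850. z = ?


z = (52.7760 - 53.3510)/8.8850
= -0.5750/8.8850
= -0.0647

z = -0.0647


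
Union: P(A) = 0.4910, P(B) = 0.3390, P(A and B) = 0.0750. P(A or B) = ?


P(A∪B) = 0.4910 + 0.3390 - 0.0750
= 0.8300 - 0.0750
= 0.7550

P(A∪B) = 0.7550


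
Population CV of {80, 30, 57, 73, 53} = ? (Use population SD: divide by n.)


Mean = 58.6000
SD = 17.4195
CV = (17.4195/58.6000)*100 = 29.7262%

CV = 29.7262%


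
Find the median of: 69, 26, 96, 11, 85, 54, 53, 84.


Sorted: 11, 26, 53, 54, 69, 84, 85, 96
n = 8 (even)
Middle values: 54 and 69
Median = (54+69)/2 = 61.5000

Median = 61.5000


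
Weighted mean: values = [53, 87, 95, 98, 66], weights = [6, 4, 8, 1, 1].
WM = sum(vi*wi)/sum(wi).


Numerator = 53*6 + 87*4 + 95*8 + 98*1 + 66*1 = 1590
Denominator = 6 + 4 + 8 + 1 + 1 = 20
WM = 1590/20 = 79.5000

WM = 79.5000


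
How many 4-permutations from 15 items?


P(15,4) = 15!/11!
= 1307674368000/39916800
= 32760

P(15,4) = 32760


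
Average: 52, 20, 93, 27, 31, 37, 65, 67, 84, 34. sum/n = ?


Sum = 52 + 20 + 93 + 27 + 31 + 37 + 65 + 67 + 84 + 34 = 510
n = 10
Mean = 510/10 = 51.0000

Mean = 51.0000


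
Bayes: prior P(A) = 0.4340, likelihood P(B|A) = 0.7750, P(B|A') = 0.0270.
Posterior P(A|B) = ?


P(B) = P(B|A)*P(A) + P(B|A')*P(A')
= 0.7750*0.4340 + 0.0270*0.5660
= 0.336350 + 0.015282 = 0.351632
P(A|B) = 0.336350/0.351632 = 0.9565

P(A|B) = 0.9565


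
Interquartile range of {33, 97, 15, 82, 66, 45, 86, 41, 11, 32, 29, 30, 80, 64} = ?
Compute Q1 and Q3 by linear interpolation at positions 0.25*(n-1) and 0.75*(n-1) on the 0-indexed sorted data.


Sorted: 11, 15, 29, 30, 32, 33, 41, 45, 64, 66, 80, 82, 86, 97
Q1 (25th %ile) = 30.5000
Q3 (75th %ile) = 76.5000
IQR = 76.5000 - 30.5000 = 46.0000

IQR = 46.0000


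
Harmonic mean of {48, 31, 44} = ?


Sum of reciprocals = 1/48 + 1/31 + 1/44 = 0.075819
HM = 3/0.075819 = 39.5681

HM = 39.5681


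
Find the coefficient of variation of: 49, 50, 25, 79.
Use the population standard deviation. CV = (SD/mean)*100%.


Mean = 50.7500
SD = 19.1360
CV = (19.1360/50.7500)*100 = 37.7065%

CV = 37.7065%


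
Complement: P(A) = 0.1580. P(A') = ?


P(not A) = 1 - 0.1580 = 0.8420

P(not A) = 0.8420


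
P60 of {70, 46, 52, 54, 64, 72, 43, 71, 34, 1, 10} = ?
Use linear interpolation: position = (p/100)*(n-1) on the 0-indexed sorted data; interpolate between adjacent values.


Sorted: 1, 10, 34, 43, 46, 52, 54, 64, 70, 71, 72
n = 11
Index = 60/100 * 10 = 6.0000
Lower = data[6] = 54, Upper = data[7] = 64
P60 = 54 + 0*(10) = 54.0000

P60 = 54.0000


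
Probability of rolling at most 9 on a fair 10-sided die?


Favorable outcomes (roll ≤ 9): 9
Total outcomes = 10
P = 9/10 = 0.9000

P = 0.9000


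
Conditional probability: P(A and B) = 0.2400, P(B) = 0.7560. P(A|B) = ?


P(A|B) = 0.2400/0.7560 = 0.3175

P(A|B) = 0.3175


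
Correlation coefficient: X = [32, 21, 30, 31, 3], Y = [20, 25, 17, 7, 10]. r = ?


Mean X = 23.4000, Mean Y = 15.8000
SD X = 10.928861, SD Y = 6.554388
Cov = 14.680000
r = 14.680000/(10.928861*6.554388) = 0.2049

r = 0.2049


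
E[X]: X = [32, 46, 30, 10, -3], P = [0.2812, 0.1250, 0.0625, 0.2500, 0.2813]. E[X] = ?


E[X] = 32*0.2812 + 46*0.1250 + 30*0.0625 + 10*0.2500 - 3*0.2813
= 8.9984 + 5.7500 + 1.8750 + 2.5000 - 0.8439
= 18.2795

E[X] = 18.2795


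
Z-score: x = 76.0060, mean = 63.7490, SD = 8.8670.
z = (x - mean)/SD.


z = (76.0060 - 63.7490)/8.8670
= 12.2570/8.8670
= 1.3823

z = 1.3823


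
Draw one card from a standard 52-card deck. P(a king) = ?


4 kings in 52 cards
P = 4/52 = 0.0769

P = 0.0769


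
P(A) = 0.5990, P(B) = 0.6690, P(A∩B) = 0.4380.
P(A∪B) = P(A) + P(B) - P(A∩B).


P(A∪B) = 0.5990 + 0.6690 - 0.4380
= 1.2680 - 0.4380
= 0.8300

P(A∪B) = 0.8300


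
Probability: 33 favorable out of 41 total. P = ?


P = 33/41 = 0.8049

P = 0.8049


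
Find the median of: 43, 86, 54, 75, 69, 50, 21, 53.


Sorted: 21, 43, 50, 53, 54, 69, 75, 86
n = 8 (even)
Middle values: 53 and 54
Median = (53+54)/2 = 53.5000

Median = 53.5000


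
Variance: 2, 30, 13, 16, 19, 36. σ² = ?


Mean = 19.3333
Squared deviations: 300.4444, 113.7778, 40.1111, 11.1111, 0.1111, 277.7778
Sum = 743.3333
Variance = 743.3333/6 = 123.8889

Variance = 123.8889


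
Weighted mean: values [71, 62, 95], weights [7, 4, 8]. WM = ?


Numerator = 71*7 + 62*4 + 95*8 = 1505
Denominator = 7 + 4 + 8 = 19
WM = 1505/19 = 79.2105

WM = 79.2105


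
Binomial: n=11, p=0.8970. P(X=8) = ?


C(11,8) = 165
p^8 = 0.419121
(1-p)^3 = 0.001093
P = 165 * 0.419121 * 0.001093 = 0.0756

P(X=8) = 0.0756


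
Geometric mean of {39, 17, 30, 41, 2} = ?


Product = 39 × 17 × 30 × 41 × 2 = 1630980
GM = 1630980^(1/5) = 17.4779

GM = 17.4779


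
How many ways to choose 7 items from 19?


C(19,7) = 19!/(7! × 12!)
= 121645100408832000/(5040 × 479001600)
= 50388

C(19,7) = 50388


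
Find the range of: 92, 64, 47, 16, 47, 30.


Max = 92, Min = 16
Range = 92 - 16 = 76

Range = 76


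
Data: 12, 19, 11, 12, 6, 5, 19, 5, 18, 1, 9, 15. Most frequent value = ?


Frequencies: 1:1, 5:2, 6:1, 9:1, 11:1, 12:2, 15:1, 18:1, 19:2
Max frequency = 2
Mode = 5, 12, 19

Mode = 5, 12, 19


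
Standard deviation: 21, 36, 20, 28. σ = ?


Mean = 26.2500
Variance = 41.1875
SD = sqrt(41.1875) = 6.4177

SD = 6.4177


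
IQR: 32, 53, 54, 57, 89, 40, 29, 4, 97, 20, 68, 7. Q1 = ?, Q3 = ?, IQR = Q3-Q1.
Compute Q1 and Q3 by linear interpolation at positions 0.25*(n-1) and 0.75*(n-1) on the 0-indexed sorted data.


Sorted: 4, 7, 20, 29, 32, 40, 53, 54, 57, 68, 89, 97
Q1 (25th %ile) = 26.7500
Q3 (75th %ile) = 59.7500
IQR = 59.7500 - 26.7500 = 33.0000

IQR = 33.0000


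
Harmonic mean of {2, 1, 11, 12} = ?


Sum of reciprocals = 1/2 + 1/1 + 1/11 + 1/12 = 1.674242
HM = 4/1.674242 = 2.3891

HM = 2.3891


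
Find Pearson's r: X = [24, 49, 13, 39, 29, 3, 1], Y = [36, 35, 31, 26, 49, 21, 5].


Mean X = 22.5714, Mean Y = 29.0000
SD X = 16.697794, SD Y = 12.750350
Cov = 129.000000
r = 129.000000/(16.697794*12.750350) = 0.6059

r = 0.6059


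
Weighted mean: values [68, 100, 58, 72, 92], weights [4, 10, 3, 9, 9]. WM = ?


Numerator = 68*4 + 100*10 + 58*3 + 72*9 + 92*9 = 2922
Denominator = 4 + 10 + 3 + 9 + 9 = 35
WM = 2922/35 = 83.4857

WM = 83.4857


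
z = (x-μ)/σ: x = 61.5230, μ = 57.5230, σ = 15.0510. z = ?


z = (61.5230 - 57.5230)/15.0510
= 4.0000/15.0510
= 0.2658

z = 0.2658


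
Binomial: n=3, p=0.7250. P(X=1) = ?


C(3,1) = 3
p^1 = 0.725000
(1-p)^2 = 0.075625
P = 3 * 0.725000 * 0.075625 = 0.1645

P(X=1) = 0.1645


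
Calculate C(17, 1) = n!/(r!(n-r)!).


C(17,1) = 17!/(1! × 16!)
= 355687428096000/(1 × 20922789888000)
= 17

C(17,1) = 17


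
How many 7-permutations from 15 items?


P(15,7) = 15!/8!
= 1307674368000/40320
= 32432400

P(15,7) = 32432400


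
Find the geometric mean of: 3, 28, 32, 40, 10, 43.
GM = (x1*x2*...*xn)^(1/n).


Product = 3 × 28 × 32 × 40 × 10 × 43 = 46233600
GM = 46233600^(1/6) = 18.9449

GM = 18.9449


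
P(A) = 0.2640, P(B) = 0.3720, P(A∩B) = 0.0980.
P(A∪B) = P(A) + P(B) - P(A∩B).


P(A∪B) = 0.2640 + 0.3720 - 0.0980
= 0.6360 - 0.0980
= 0.5380

P(A∪B) = 0.5380


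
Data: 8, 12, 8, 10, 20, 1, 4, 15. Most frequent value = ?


Frequencies: 1:1, 4:1, 8:2, 10:1, 12:1, 15:1, 20:1
Max frequency = 2
Mode = 8

Mode = 8


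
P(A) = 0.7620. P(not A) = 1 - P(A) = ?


P(not A) = 1 - 0.7620 = 0.2380

P(not A) = 0.2380


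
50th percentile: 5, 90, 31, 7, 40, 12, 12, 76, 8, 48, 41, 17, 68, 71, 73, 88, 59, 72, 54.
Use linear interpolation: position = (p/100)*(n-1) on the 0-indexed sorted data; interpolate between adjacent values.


Sorted: 5, 7, 8, 12, 12, 17, 31, 40, 41, 48, 54, 59, 68, 71, 72, 73, 76, 88, 90
n = 19
Index = 50/100 * 18 = 9.0000
Lower = data[9] = 48, Upper = data[10] = 54
P50 = 48 + 0*(6) = 48.0000

P50 = 48.0000


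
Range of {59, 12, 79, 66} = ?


Max = 79, Min = 12
Range = 79 - 12 = 67

Range = 67


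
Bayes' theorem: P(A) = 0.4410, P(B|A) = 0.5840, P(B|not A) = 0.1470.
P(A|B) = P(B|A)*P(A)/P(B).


P(B) = P(B|A)*P(A) + P(B|A')*P(A')
= 0.5840*0.4410 + 0.1470*0.5590
= 0.257544 + 0.082173 = 0.339717
P(A|B) = 0.257544/0.339717 = 0.7581

P(A|B) = 0.7581


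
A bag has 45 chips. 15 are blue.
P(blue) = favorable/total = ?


P = 15/45 = 0.3333

P = 0.3333


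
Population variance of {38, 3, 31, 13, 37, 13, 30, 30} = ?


Mean = 24.3750
Squared deviations: 185.6406, 456.8906, 43.8906, 129.3906, 159.3906, 129.3906, 31.6406, 31.6406
Sum = 1167.8750
Variance = 1167.8750/8 = 145.9844

Variance = 145.9844


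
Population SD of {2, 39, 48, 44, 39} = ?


Mean = 34.4000
Variance = 273.8400
SD = sqrt(273.8400) = 16.5481

SD = 16.5481


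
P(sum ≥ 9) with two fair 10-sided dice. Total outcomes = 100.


Total outcomes = 10×10 = 100
Favorable (sum ≥ 9): 72
P = 72/100 = 0.7200

P = 0.7200


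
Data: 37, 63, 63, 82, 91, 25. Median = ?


Sorted: 25, 37, 63, 63, 82, 91
n = 6 (even)
Middle values: 63 and 63
Median = (63+63)/2 = 63.0000

Median = 63.0000


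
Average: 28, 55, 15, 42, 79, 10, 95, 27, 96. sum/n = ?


Sum = 28 + 55 + 15 + 42 + 79 + 10 + 95 + 27 + 96 = 447
n = 9
Mean = 447/9 = 49.6667

Mean = 49.6667


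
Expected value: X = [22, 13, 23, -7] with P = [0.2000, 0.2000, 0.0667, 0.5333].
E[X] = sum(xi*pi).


E[X] = 22*0.2000 + 13*0.2000 + 23*0.0667 - 7*0.5333
= 4.4000 + 2.6000 + 1.5341 - 3.7331
= 4.8010

E[X] = 4.8010


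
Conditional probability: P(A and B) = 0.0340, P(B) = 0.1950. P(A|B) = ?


P(A|B) = 0.0340/0.1950 = 0.1744

P(A|B) = 0.1744


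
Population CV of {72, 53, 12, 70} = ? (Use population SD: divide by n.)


Mean = 51.7500
SD = 24.1078
CV = (24.1078/51.7500)*100 = 46.5852%

CV = 46.5852%


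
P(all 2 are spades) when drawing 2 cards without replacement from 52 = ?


P(all spades) = (13/52) × (12/51)
= 0.0588

P = 0.0588


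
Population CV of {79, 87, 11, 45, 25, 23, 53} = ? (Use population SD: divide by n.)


Mean = 46.1429
SD = 26.7658
CV = (26.7658/46.1429)*100 = 58.0064%

CV = 58.0064%


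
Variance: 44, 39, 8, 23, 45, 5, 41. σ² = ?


Mean = 29.2857
Squared deviations: 216.5102, 94.3673, 453.0816, 39.5102, 246.9388, 589.7959, 137.2245
Sum = 1777.4286
Variance = 1777.4286/7 = 253.9184

Variance = 253.9184


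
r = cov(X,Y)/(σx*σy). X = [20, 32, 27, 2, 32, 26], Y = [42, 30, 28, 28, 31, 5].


Mean X = 23.1667, Mean Y = 27.3333
SD X = 10.302373, SD Y = 11.070481
Cov = -10.888889
r = -10.888889/(10.302373*11.070481) = -0.0955

r = -0.0955


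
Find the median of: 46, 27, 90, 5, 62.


Sorted: 5, 27, 46, 62, 90
n = 5 (odd)
Middle value = 46

Median = 46


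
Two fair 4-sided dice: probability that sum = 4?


Total outcomes = 4×4 = 16
Favorable (sum = 4): 3
P = 3/16 = 0.1875

P = 0.1875


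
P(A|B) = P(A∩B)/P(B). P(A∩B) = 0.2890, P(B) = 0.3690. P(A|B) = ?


P(A|B) = 0.2890/0.3690 = 0.7832

P(A|B) = 0.7832


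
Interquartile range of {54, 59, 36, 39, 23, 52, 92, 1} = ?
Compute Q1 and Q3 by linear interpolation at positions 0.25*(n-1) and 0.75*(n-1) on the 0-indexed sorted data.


Sorted: 1, 23, 36, 39, 52, 54, 59, 92
Q1 (25th %ile) = 32.7500
Q3 (75th %ile) = 55.2500
IQR = 55.2500 - 32.7500 = 22.5000

IQR = 22.5000


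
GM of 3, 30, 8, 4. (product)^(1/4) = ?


Product = 3 × 30 × 8 × 4 = 2880
GM = 2880^(1/4) = 7.3257

GM = 7.3257


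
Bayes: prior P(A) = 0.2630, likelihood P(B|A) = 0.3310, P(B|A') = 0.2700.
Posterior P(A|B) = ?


P(B) = P(B|A)*P(A) + P(B|A')*P(A')
= 0.3310*0.2630 + 0.2700*0.7370
= 0.087053 + 0.198990 = 0.286043
P(A|B) = 0.087053/0.286043 = 0.3043

P(A|B) = 0.3043


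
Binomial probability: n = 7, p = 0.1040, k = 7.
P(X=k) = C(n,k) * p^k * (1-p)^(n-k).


C(7,7) = 1
p^7 = 1.315932e-07
(1-p)^0 = 1.000000
P = 1 * 1.315932e-07 * 1.000000 = 1.3159e-07

P(X=7) = 1.3159e-07


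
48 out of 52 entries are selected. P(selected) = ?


P = 48/52 = 0.9231

P = 0.9231


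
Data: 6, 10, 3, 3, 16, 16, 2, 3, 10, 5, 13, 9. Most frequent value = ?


Frequencies: 2:1, 3:3, 5:1, 6:1, 9:1, 10:2, 13:1, 16:2
Max frequency = 3
Mode = 3

Mode = 3


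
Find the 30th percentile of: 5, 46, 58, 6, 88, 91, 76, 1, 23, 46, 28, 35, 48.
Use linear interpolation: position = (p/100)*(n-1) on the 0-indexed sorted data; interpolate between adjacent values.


Sorted: 1, 5, 6, 23, 28, 35, 46, 46, 48, 58, 76, 88, 91
n = 13
Index = 30/100 * 12 = 3.6000
Lower = data[3] = 23, Upper = data[4] = 28
P30 = 23 + 0.6000*(5) = 26.0000

P30 = 26.0000


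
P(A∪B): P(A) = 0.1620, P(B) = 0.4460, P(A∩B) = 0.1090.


P(A∪B) = 0.1620 + 0.4460 - 0.1090
= 0.6080 - 0.1090
= 0.4990

P(A∪B) = 0.4990


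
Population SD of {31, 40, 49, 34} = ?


Mean = 38.5000
Variance = 47.2500
SD = sqrt(47.2500) = 6.8739

SD = 6.8739


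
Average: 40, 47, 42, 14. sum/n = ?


Sum = 40 + 47 + 42 + 14 = 143
n = 4
Mean = 143/4 = 35.7500

Mean = 35.7500


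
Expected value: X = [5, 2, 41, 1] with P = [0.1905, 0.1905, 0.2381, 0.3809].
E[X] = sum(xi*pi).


E[X] = 5*0.1905 + 2*0.1905 + 41*0.2381 + 1*0.3809
= 0.9525 + 0.3810 + 9.7621 + 0.3809
= 11.4765

E[X] = 11.4765


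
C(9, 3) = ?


C(9,3) = 9!/(3! × 6!)
= 362880/(6 × 720)
= 84

C(9,3) = 84


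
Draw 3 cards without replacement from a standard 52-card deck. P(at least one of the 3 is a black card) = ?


P(at least one) = 1 - P(none)
P(none) = (26/52) × (25/51) × (24/50) = 0.117647
P(at least one) = 1 - 0.117647 = 0.8824

P = 0.8824


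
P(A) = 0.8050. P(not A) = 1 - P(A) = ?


P(not A) = 1 - 0.8050 = 0.1950

P(not A) = 0.1950


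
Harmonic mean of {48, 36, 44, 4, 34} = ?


Sum of reciprocals = 1/48 + 1/36 + 1/44 + 1/4 + 1/34 = 0.350750
HM = 5/0.350750 = 14.2552

HM = 14.2552


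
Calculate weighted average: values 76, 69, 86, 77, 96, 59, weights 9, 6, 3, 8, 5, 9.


Numerator = 76*9 + 69*6 + 86*3 + 77*8 + 96*5 + 59*9 = 2983
Denominator = 9 + 6 + 3 + 8 + 5 + 9 = 40
WM = 2983/40 = 74.5750

WM = 74.5750


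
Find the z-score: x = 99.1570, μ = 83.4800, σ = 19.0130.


z = (99.1570 - 83.4800)/19.0130
= 15.6770/19.0130
= 0.8245

z = 0.8245


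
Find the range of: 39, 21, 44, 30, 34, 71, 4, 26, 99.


Max = 99, Min = 4
Range = 99 - 4 = 95

Range = 95


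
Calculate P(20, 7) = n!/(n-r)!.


P(20,7) = 20!/13!
= 2432902008176640000/6227020800
= 390700800

P(20,7) = 390700800


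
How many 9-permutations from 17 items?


P(17,9) = 17!/8!
= 355687428096000/40320
= 8821612800

P(17,9) = 8821612800


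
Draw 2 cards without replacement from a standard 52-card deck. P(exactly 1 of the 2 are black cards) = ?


Hypergeometric: P(X=1) = C(26,1)·C(26,1) / C(52,2)
= 26 × 26 / 1326
= 676/1326 = 0.5098

P = 0.5098


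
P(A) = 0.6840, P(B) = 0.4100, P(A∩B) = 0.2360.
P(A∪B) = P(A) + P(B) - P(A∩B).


P(A∪B) = 0.6840 + 0.4100 - 0.2360
= 1.0940 - 0.2360
= 0.8580

P(A∪B) = 0.8580


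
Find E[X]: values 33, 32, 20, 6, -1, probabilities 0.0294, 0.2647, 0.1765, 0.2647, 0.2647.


E[X] = 33*0.0294 + 32*0.2647 + 20*0.1765 + 6*0.2647 - 1*0.2647
= 0.9702 + 8.4704 + 3.5300 + 1.5882 - 0.2647
= 14.2941

E[X] = 14.2941


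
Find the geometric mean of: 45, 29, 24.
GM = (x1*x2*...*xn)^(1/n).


Product = 45 × 29 × 24 = 31320
GM = 31320^(1/3) = 31.5215

GM = 31.5215


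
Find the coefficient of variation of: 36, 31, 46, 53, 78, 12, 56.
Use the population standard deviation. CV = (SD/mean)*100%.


Mean = 44.5714
SD = 19.4191
CV = (19.4191/44.5714)*100 = 43.5685%

CV = 43.5685%


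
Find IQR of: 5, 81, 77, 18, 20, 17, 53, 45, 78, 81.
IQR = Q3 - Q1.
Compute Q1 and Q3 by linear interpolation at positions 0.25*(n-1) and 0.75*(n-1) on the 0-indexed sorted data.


Sorted: 5, 17, 18, 20, 45, 53, 77, 78, 81, 81
Q1 (25th %ile) = 18.5000
Q3 (75th %ile) = 77.7500
IQR = 77.7500 - 18.5000 = 59.2500

IQR = 59.2500


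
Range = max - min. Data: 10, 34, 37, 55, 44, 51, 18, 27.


Max = 55, Min = 10
Range = 55 - 10 = 45

Range = 45


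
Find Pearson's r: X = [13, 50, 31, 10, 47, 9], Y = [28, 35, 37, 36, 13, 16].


Mean X = 26.6667, Mean Y = 27.5000
SD X = 17.094509, SD Y = 9.673848
Cov = -4.000000
r = -4.000000/(17.094509*9.673848) = -0.0242

r = -0.0242


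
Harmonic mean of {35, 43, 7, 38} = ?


Sum of reciprocals = 1/35 + 1/43 + 1/7 + 1/38 = 0.221000
HM = 4/0.221000 = 18.0995

HM = 18.0995


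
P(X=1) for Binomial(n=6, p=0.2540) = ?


C(6,1) = 6
p^1 = 0.254000
(1-p)^5 = 0.231044
P = 6 * 0.254000 * 0.231044 = 0.3521

P(X=1) = 0.3521


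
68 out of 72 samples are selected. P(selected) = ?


P = 68/72 = 0.9444

P = 0.9444


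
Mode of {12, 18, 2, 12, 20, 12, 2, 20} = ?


Frequencies: 2:2, 12:3, 18:1, 20:2
Max frequency = 3
Mode = 12

Mode = 12


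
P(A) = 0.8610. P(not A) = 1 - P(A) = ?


P(not A) = 1 - 0.8610 = 0.1390

P(not A) = 0.1390


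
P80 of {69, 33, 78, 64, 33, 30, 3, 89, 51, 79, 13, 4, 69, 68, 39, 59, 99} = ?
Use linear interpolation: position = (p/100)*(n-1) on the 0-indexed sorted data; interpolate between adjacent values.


Sorted: 3, 4, 13, 30, 33, 33, 39, 51, 59, 64, 68, 69, 69, 78, 79, 89, 99
n = 17
Index = 80/100 * 16 = 12.8000
Lower = data[12] = 69, Upper = data[13] = 78
P80 = 69 + 0.8000*(9) = 76.2000

P80 = 76.2000


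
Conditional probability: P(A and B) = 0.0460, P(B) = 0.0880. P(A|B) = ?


P(A|B) = 0.0460/0.0880 = 0.5227

P(A|B) = 0.5227


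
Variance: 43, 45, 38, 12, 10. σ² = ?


Mean = 29.6000
Squared deviations: 179.5600, 237.1600, 70.5600, 309.7600, 384.1600
Sum = 1181.2000
Variance = 1181.2000/5 = 236.2400

Variance = 236.2400


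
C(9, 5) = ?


C(9,5) = 9!/(5! × 4!)
= 362880/(120 × 24)
= 126

C(9,5) = 126


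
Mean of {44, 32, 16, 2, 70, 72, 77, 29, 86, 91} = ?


Sum = 44 + 32 + 16 + 2 + 70 + 72 + 77 + 29 + 86 + 91 = 519
n = 10
Mean = 519/10 = 51.9000

Mean = 51.9000


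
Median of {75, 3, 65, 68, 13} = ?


Sorted: 3, 13, 65, 68, 75
n = 5 (odd)
Middle value = 65

Median = 65


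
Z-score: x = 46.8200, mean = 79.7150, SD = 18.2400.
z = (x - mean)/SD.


z = (46.8200 - 79.7150)/18.2400
= -32.8950/18.2400
= -1.8035

z = -1.8035


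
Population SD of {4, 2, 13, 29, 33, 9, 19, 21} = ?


Mean = 16.2500
Variance = 111.1875
SD = sqrt(111.1875) = 10.5445

SD = 10.5445


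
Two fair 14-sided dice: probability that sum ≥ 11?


Total outcomes = 14×14 = 196
Favorable (sum ≥ 11): 151
P = 151/196 = 0.7704

P = 0.7704


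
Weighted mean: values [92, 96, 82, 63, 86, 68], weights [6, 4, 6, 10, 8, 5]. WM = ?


Numerator = 92*6 + 96*4 + 82*6 + 63*10 + 86*8 + 68*5 = 3086
Denominator = 6 + 4 + 6 + 10 + 8 + 5 = 39
WM = 3086/39 = 79.1282

WM = 79.1282


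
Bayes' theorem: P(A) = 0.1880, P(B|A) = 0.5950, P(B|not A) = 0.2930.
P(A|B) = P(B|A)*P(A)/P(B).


P(B) = P(B|A)*P(A) + P(B|A')*P(A')
= 0.5950*0.1880 + 0.2930*0.8120
= 0.111860 + 0.237916 = 0.349776
P(A|B) = 0.111860/0.349776 = 0.3198

P(A|B) = 0.3198


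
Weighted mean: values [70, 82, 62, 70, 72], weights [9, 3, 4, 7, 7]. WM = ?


Numerator = 70*9 + 82*3 + 62*4 + 70*7 + 72*7 = 2118
Denominator = 9 + 3 + 4 + 7 + 7 = 30
WM = 2118/30 = 70.6000

WM = 70.6000


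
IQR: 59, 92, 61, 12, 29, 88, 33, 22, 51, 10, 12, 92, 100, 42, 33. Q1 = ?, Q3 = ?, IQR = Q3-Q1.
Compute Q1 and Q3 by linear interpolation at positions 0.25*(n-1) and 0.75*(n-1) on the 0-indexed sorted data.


Sorted: 10, 12, 12, 22, 29, 33, 33, 42, 51, 59, 61, 88, 92, 92, 100
Q1 (25th %ile) = 25.5000
Q3 (75th %ile) = 74.5000
IQR = 74.5000 - 25.5000 = 49.0000

IQR = 49.0000


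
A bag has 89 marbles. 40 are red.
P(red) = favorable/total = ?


P = 40/89 = 0.4494

P = 0.4494


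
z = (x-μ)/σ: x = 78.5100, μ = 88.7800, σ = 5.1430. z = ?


z = (78.5100 - 88.7800)/5.1430
= -10.2700/5.1430
= -1.9969

z = -1.9969


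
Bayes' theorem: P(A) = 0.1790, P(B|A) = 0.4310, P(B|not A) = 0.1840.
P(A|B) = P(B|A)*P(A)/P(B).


P(B) = P(B|A)*P(A) + P(B|A')*P(A')
= 0.4310*0.1790 + 0.1840*0.8210
= 0.077149 + 0.151064 = 0.228213
P(A|B) = 0.077149/0.228213 = 0.3381

P(A|B) = 0.3381


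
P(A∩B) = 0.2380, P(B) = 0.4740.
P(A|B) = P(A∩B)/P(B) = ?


P(A|B) = 0.2380/0.4740 = 0.5021

P(A|B) = 0.5021


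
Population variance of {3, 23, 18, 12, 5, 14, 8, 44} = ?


Mean = 15.8750
Squared deviations: 165.7656, 50.7656, 4.5156, 15.0156, 118.2656, 3.5156, 62.0156, 791.0156
Sum = 1210.8750
Variance = 1210.8750/8 = 151.3594

Variance = 151.3594


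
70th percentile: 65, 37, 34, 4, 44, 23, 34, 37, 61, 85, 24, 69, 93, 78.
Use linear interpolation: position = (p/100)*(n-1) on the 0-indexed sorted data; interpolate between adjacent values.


Sorted: 4, 23, 24, 34, 34, 37, 37, 44, 61, 65, 69, 78, 85, 93
n = 14
Index = 70/100 * 13 = 9.1000
Lower = data[9] = 65, Upper = data[10] = 69
P70 = 65 + 0.1000*(4) = 65.4000

P70 = 65.4000


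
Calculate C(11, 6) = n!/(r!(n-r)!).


C(11,6) = 11!/(6! × 5!)
= 39916800/(720 × 120)
= 462

C(11,6) = 462


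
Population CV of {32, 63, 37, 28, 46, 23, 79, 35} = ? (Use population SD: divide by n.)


Mean = 42.8750
SD = 17.8566
CV = (17.8566/42.8750)*100 = 41.6481%

CV = 41.6481%


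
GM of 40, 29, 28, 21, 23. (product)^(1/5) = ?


Product = 40 × 29 × 28 × 21 × 23 = 15687840
GM = 15687840^(1/5) = 27.4861

GM = 27.4861


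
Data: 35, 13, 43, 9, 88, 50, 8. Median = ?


Sorted: 8, 9, 13, 35, 43, 50, 88
n = 7 (odd)
Middle value = 35

Median = 35


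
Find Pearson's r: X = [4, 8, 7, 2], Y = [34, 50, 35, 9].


Mean X = 5.2500, Mean Y = 32.0000
SD X = 2.384848, SD Y = 14.713939
Cov = 31.750000
r = 31.750000/(2.384848*14.713939) = 0.9048

r = 0.9048


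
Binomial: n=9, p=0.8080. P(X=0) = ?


C(9,0) = 1
p^0 = 1.000000
(1-p)^9 = 3.545774e-07
P = 1 * 1.000000 * 3.545774e-07 = 3.5458e-07

P(X=0) = 3.5458e-07


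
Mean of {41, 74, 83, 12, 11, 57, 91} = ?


Sum = 41 + 74 + 83 + 12 + 11 + 57 + 91 = 369
n = 7
Mean = 369/7 = 52.7143

Mean = 52.7143


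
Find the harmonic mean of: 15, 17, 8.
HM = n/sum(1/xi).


Sum of reciprocals = 1/15 + 1/17 + 1/8 = 0.250490
HM = 3/0.250490 = 11.9765

HM = 11.9765


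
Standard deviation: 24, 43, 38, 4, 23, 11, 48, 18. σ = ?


Mean = 26.1250
Variance = 212.8594
SD = sqrt(212.8594) = 14.5897

SD = 14.5897


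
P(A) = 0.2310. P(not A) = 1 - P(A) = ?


P(not A) = 1 - 0.2310 = 0.7690

P(not A) = 0.7690


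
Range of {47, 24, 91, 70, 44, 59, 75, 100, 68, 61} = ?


Max = 100, Min = 24
Range = 100 - 24 = 76

Range = 76


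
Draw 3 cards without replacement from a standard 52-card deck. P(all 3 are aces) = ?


P(all aces) = (4/52) × (3/51) × (2/50)
= 0.0002

P = 0.0002


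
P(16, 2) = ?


P(16,2) = 16!/14!
= 20922789888000/87178291200
= 240

P(16,2) = 240


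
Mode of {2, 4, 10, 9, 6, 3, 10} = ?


Frequencies: 2:1, 3:1, 4:1, 6:1, 9:1, 10:2
Max frequency = 2
Mode = 10

Mode = 10


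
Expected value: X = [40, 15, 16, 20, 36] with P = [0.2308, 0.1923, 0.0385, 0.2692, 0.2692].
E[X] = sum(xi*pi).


E[X] = 40*0.2308 + 15*0.1923 + 16*0.0385 + 20*0.2692 + 36*0.2692
= 9.2320 + 2.8845 + 0.6160 + 5.3840 + 9.6912
= 27.8077

E[X] = 27.8077


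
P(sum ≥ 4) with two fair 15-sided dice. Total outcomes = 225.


Total outcomes = 15×15 = 225
Favorable (sum ≥ 4): 222
P = 222/225 = 0.9867

P = 0.9867


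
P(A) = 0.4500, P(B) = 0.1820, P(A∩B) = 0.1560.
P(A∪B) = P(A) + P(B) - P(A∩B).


P(A∪B) = 0.4500 + 0.1820 - 0.1560
= 0.6320 - 0.1560
= 0.4760

P(A∪B) = 0.4760


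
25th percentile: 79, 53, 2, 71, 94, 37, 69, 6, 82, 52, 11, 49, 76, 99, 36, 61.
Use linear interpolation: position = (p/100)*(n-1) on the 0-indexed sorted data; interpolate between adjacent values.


Sorted: 2, 6, 11, 36, 37, 49, 52, 53, 61, 69, 71, 76, 79, 82, 94, 99
n = 16
Index = 25/100 * 15 = 3.7500
Lower = data[3] = 36, Upper = data[4] = 37
P25 = 36 + 0.7500*(1) = 36.7500

P25 = 36.7500


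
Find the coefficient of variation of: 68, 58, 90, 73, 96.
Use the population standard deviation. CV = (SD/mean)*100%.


Mean = 77.0000
SD = 14.0570
CV = (14.0570/77.0000)*100 = 18.2559%

CV = 18.2559%


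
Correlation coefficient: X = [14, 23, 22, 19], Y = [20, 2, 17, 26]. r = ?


Mean X = 19.5000, Mean Y = 16.2500
SD X = 3.500000, SD Y = 8.842370
Cov = -18.375000
r = -18.375000/(3.500000*8.842370) = -0.5937

r = -0.5937


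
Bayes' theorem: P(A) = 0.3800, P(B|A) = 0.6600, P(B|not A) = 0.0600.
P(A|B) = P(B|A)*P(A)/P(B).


P(B) = P(B|A)*P(A) + P(B|A')*P(A')
= 0.6600*0.3800 + 0.0600*0.6200
= 0.250800 + 0.037200 = 0.288000
P(A|B) = 0.250800/0.288000 = 0.8708

P(A|B) = 0.8708


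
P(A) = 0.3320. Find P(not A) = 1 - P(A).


P(not A) = 1 - 0.3320 = 0.6680

P(not A) = 0.6680


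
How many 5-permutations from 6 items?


P(6,5) = 6!/1!
= 720/1
= 720

P(6,5) = 720


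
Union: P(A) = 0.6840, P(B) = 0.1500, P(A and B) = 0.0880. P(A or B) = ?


P(A∪B) = 0.6840 + 0.1500 - 0.0880
= 0.8340 - 0.0880
= 0.7460

P(A∪B) = 0.7460


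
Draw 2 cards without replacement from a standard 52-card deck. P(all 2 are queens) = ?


P(all queens) = (4/52) × (3/51)
= 0.0045

P = 0.0045


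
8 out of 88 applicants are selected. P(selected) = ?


P = 8/88 = 0.0909

P = 0.0909


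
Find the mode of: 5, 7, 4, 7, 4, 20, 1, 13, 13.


Frequencies: 1:1, 4:2, 5:1, 7:2, 13:2, 20:1
Max frequency = 2
Mode = 4, 7, 13

Mode = 4, 7, 13


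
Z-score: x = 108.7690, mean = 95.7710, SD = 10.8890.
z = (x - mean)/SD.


z = (108.7690 - 95.7710)/10.8890
= 12.9980/10.8890
= 1.1937

z = 1.1937


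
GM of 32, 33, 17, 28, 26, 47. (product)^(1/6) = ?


Product = 32 × 33 × 17 × 28 × 26 × 47 = 614245632
GM = 614245632^(1/6) = 29.1557

GM = 29.1557


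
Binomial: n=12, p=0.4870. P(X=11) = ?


C(12,11) = 12
p^11 = 0.000365
(1-p)^1 = 0.513000
P = 12 * 0.000365 * 0.513000 = 0.0022

P(X=11) = 0.0022


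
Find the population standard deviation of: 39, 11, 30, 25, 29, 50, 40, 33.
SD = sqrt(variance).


Mean = 32.1250
Variance = 117.6094
SD = sqrt(117.6094) = 10.8448

SD = 10.8448


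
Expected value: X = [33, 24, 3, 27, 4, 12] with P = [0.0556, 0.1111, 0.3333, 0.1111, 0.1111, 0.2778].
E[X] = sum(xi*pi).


E[X] = 33*0.0556 + 24*0.1111 + 3*0.3333 + 27*0.1111 + 4*0.1111 + 12*0.2778
= 1.8348 + 2.6664 + 0.9999 + 2.9997 + 0.4444 + 3.3336
= 12.2788

E[X] = 12.2788


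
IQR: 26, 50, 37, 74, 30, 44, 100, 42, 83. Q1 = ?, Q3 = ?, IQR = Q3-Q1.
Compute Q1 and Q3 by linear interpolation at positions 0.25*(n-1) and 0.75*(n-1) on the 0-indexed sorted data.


Sorted: 26, 30, 37, 42, 44, 50, 74, 83, 100
Q1 (25th %ile) = 37.0000
Q3 (75th %ile) = 74.0000
IQR = 74.0000 - 37.0000 = 37.0000

IQR = 37.0000
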